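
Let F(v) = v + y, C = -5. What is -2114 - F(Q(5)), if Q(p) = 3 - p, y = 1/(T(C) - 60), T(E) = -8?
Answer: -143615/68 ≈ -2112.0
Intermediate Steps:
y = -1/68 (y = 1/(-8 - 60) = 1/(-68) = -1/68 ≈ -0.014706)
F(v) = -1/68 + v (F(v) = v - 1/68 = -1/68 + v)
-2114 - F(Q(5)) = -2114 - (-1/68 + (3 - 1*5)) = -2114 - (-1/68 + (3 - 5)) = -2114 - (-1/68 - 2) = -2114 - 1*(-137/68) = -2114 + 137/68 = -143615/68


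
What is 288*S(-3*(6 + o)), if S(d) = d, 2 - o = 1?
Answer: -6048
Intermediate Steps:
o = 1 (o = 2 - 1*1 = 2 - 1 = 1)
288*S(-3*(6 + o)) = 288*(-3*(6 + 1)) = 288*(-3*7) = 288*(-21) = -6048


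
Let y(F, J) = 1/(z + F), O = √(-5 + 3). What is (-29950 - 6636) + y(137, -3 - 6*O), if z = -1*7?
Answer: -4756179/130 ≈ -36586.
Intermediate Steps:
z = -7
O = I*√2 (O = √(-2) = I*√2 ≈ 1.4142*I)
y(F, J) = 1/(-7 + F)
(-29950 - 6636) + y(137, -3 - 6*O) = (-29950 - 6636) + 1/(-7 + 137) = -36586 + 1/130 = -4756179/130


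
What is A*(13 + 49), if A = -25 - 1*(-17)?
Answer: -496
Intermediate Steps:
A = -8 (A = -25 + 17 = -8)
A*(13 + 49) = -8*(13 + 49) = -8*62 = -496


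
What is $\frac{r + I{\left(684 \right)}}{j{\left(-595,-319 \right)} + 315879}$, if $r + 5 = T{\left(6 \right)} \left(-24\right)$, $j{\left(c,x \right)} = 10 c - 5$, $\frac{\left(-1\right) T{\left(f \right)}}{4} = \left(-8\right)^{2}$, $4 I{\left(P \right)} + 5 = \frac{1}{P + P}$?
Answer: $\frac{33585769}{1695904128} \approx 0.019804$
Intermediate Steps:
$I{\left(P \right)} = - \frac{5}{4} + \frac{1}{8 P}$ ($I{\left(P \right)} = - \frac{5}{4} + \frac{1}{4 \left(P + P\right)} = - \frac{5}{4} + \frac{1}{4 \cdot 2 P} = - \frac{5}{4} + \frac{\frac{1}{2} \frac{1}{P}}{4} = - \frac{5}{4} + \frac{1}{8 P}$)
$T{\left(f \right)} = -256$ ($T{\left(f \right)} = - 4 \left(-8\right)^{2} = \left(-4\right) 64 = -256$)
$j{\left(c,x \right)} = -5 + 10 c$
$r = 6139$ ($r = -5 - -6144 = -5 + 6144 = 6139$)
$\frac{r + I{\left(684 \right)}}{j{\left(-595,-319 \right)} + 315879} = \frac{6139 + \frac{1 - 6840}{8 \cdot 684}}{\left(-5 + 10 \left(-595\right)\right) + 315879} = \frac{6139 + \frac{1}{8} \cdot \frac{1}{684} \left(1 - 6840\right)}{\left(-5 - 5950\right) + 315879} = \frac{6139 + \frac{1}{8} \cdot \frac{1}{684} \left(-6839\right)}{-5955 + 315879} = \frac{6139 - \frac{6839}{5472}}{309924} = \frac{33585769}{5472} \cdot \frac{1}{309924} = \frac{33585769}{1695904128}$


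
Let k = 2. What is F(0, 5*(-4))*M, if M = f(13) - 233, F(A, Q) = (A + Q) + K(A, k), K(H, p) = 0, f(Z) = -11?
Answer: 4880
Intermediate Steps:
F(A, Q) = A + Q (F(A, Q) = (A + Q) + 0 = A + Q)
M = -244 (M = -11 - 233 = -244)
F(0, 5*(-4))*M = (0 + 5*(-4))*(-244) = (0 - 20)*(-244) = -20*(-244) = 4880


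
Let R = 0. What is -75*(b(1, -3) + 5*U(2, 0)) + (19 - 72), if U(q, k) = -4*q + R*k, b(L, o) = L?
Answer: 2872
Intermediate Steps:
U(q, k) = -4*q (U(q, k) = -4*q + 0*k = -4*q + 0 = -4*q)
-75*(b(1, -3) + 5*U(2, 0)) + (19 - 72) = -75*(1 + 5*(-4*2)) + (19 - 72) = -75*(1 + 5*(-8)) - 53 = -75*(1 - 40) - 53 = -75*(-39) - 53 = 2925 - 53 = 2872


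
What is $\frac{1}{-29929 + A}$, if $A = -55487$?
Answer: $- \frac{1}{85416} \approx -1.1707 \cdot 10^{-5}$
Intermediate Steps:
$\frac{1}{-29929 + A} = \frac{1}{-29929 - 55487} = \frac{1}{-85416} = - \frac{1}{85416}$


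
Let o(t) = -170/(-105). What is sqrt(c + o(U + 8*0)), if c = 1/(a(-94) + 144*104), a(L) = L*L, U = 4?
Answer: sqrt(101214150177)/250026 ≈ 1.2724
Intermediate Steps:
o(t) = 34/21 (o(t) = -170*(-1/105) = 34/21)
a(L) = L**2
c = 1/23812 (c = 1/((-94)**2 + 144*104) = 1/(8836 + 14976) = 1/23812 ≈ 4.1996e-5)
sqrt(c + o(U + 8*0)) = sqrt(1/23812 + 34/21) = sqrt(809629/500052) = sqrt(101214150177)/250026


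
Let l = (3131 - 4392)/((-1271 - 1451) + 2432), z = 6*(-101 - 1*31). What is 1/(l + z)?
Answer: -290/228419 ≈ -0.0012696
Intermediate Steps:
z = -792 (z = 6*(-101 - 31) = 6*(-132) = -792)
l = 1261/290 (l = -1261/(-2722 + 2432) = -1261/(-290) = -1261*(-1/290) = 1261/290 ≈ 4.3483)
1/(l + z) = 1/(1261/290 - 792) = 1/(-228419/290) = -290/228419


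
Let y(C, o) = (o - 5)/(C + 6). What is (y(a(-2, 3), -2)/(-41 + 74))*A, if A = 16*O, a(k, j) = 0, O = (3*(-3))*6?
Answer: 336/11 ≈ 30.545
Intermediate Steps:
O = -54 (O = -9*6 = -54)
A = -864 (A = 16*(-54) = -864)
y(C, o) = (-5 + o)/(6 + C)
(y(a(-2, 3), -2)/(-41 + 74))*A = (((-5 - 2)/(6 + 0))/(-41 + 74))*(-864) = ((-7/6)/33)*(-864) = (((⅙)*(-7))*(1/33))*(-864) = -7/6*1/33*(-864) = -7/198*(-864) = 336/11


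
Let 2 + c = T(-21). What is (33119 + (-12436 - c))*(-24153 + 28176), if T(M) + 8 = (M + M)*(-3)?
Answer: 82741041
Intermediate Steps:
T(M) = -8 - 6*M (T(M) = -8 + (M + M)*(-3) = -8 + (2*M)*(-3) = -8 - 6*M)
c = 116 (c = -2 + (-8 - 6*(-21)) = -2 + (-8 + 126) = -2 + 118 = 116)
(33119 + (-12436 - c))*(-24153 + 28176) = (33119 + (-12436 - 1*116))*(-24153 + 28176) = (33119 + (-12436 - 116))*4023 = (33119 - 12552)*4023 = 20567*4023 = 82741041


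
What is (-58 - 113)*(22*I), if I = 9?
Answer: -33858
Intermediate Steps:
(-58 - 113)*(22*I) = (-58 - 113)*(22*9) = -171*198 = -33858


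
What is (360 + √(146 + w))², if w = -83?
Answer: 129663 + 2160*√7 ≈ 1.3538e+5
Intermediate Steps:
(360 + √(146 + w))² = (360 + √(146 - 83))² = (360 + √63)² = (360 + 3*√7)²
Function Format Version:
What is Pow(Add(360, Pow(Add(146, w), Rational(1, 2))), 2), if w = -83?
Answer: Add(129663, Mul(2160, Pow(7, Rational(1, 2)))) ≈ 1.3538e+5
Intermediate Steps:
Pow(Add(360, Pow(Add(146, w), Rational(1, 2))), 2) = Pow(Add(360, Pow(Add(146, -83), Rational(1, 2))), 2) = Pow(Add(360, Pow(63, Rational(1, 2))), 2) = Pow(Add(360, Mul(3, Pow(7, Rational(1, 2)))), 2)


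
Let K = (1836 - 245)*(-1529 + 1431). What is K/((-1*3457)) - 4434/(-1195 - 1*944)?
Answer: 116278980/2464841 ≈ 47.175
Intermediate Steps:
K = -155918 (K = 1591*(-98) = -155918)
K/((-1*3457)) - 4434/(-1195 - 1*944) = -155918/((-1*3457)) - 4434/(-1195 - 1*944) = -155918/(-3457) - 4434/(-1195 - 944) = -155918*(-1/3457) - 4434/(-2139) = 155918/3457 - 4434*(-1/2139) = 155918/3457 + 1478/713 = 116278980/2464841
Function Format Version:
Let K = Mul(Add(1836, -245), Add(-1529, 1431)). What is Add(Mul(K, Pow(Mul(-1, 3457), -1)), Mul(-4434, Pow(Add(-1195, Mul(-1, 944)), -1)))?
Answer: Rational(116278980, 2464841) ≈ 47.175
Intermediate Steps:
K = -155918 (K = Mul(1591, -98) = -155918)
Add(Mul(K, Pow(Mul(-1, 3457), -1)), Mul(-4434, Pow(Add(-1195, Mul(-1, 944)), -1))) = Add(Mul(-155918, Pow(Mul(-1, 3457), -1)), Mul(-4434, Pow(Add(-1195, Mul(-1, 944)), -1))) = Add(Mul(-155918, Pow(-3457, -1)), Mul(-4434, Pow(Add(-1195, -944), -1))) = Add(Mul(-155918, Rational(-1, 3457)), Mul(-4434, Pow(-2139, -1))) = Add(Rational(155918, 3457), Mul(-4434, Rational(-1, 2139))) = Add(Rational(155918, 3457), Rational(1478, 713)) = Rational(116278980, 2464841)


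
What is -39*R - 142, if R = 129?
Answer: -5173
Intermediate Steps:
-39*R - 142 = -39*129 - 142 = -5031 - 142 = -5173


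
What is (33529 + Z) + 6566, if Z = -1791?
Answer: 38304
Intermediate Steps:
(33529 + Z) + 6566 = (33529 - 1791) + 6566 = 31738 + 6566 = 38304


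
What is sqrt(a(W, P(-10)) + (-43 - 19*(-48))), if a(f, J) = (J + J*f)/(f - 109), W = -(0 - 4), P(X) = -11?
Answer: 2*sqrt(95865)/21 ≈ 29.488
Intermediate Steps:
W = 4 (W = -1*(-4) = 4)
a(f, J) = (J + J*f)/(-109 + f)
sqrt(a(W, P(-10)) + (-43 - 19*(-48))) = sqrt(-11*(1 + 4)/(-109 + 4) + (-43 - 19*(-48))) = sqrt(-11*5/(-105) + (-43 + 912)) = sqrt(-11*(-1/105)*5 + 869) = sqrt(11/21 + 869) = sqrt(18260/21) = 2*sqrt(95865)/21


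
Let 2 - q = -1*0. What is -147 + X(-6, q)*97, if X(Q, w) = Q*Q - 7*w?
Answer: 1987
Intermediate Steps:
q = 2 (q = 2 - (-1)*0 = 2 - 1*0 = 2 + 0 = 2)
X(Q, w) = Q² - 7*w
-147 + X(-6, q)*97 = -147 + ((-6)² - 7*2)*97 = -147 + (36 - 14)*97 = -147 + 22*97 = -147 + 2134 = 1987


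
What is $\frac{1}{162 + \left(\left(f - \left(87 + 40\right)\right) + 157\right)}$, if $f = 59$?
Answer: $\frac{1}{251} \approx 0.0039841$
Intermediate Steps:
$\frac{1}{162 + \left(\left(f - \left(87 + 40\right)\right) + 157\right)} = \frac{1}{162 + \left(\left(59 - \left(87 + 40\right)\right) + 157\right)} = \frac{1}{162 + \left(\left(59 - 127\right) + 157\right)} = \frac{1}{162 + \left(-68 + 157\right)} = \frac{1}{162 + 89} = \frac{1}{251}$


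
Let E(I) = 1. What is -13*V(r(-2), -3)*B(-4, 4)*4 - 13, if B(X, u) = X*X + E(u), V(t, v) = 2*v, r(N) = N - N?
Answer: 5291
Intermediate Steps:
r(N) = 0
B(X, u) = 1 + X**2 (B(X, u) = X*X + 1 = X**2 + 1 = 1 + X**2)
-13*V(r(-2), -3)*B(-4, 4)*4 - 13 = -13*(2*(-3))*(1 + (-4)**2)*4 - 13 = -13*(-6*(1 + 16))*4 - 13 = -13*(-6*17)*4 - 13 = -(-1326)*4 - 13 = -13*(-408) - 13 = 5304 - 13 = 5291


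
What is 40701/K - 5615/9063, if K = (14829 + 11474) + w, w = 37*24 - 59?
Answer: 3798719/4313988 ≈ 0.88056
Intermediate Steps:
w = 829 (w = 888 - 59 = 829)
K = 27132 (K = (14829 + 11474) + 829 = 26303 + 829 = 27132)
40701/K - 5615/9063 = 40701/27132 - 5615/9063 = 40701*(1/27132) - 5615*1/9063 = 13567/9044 - 5615/9063 = 3798719/4313988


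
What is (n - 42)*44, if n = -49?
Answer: -4004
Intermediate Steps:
(n - 42)*44 = (-49 - 42)*44 = -91*44 = -4004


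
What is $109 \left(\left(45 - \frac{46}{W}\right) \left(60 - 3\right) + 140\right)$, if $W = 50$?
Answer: $\frac{7228226}{25} \approx 2.8913 \cdot 10^{5}$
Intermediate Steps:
$109 \left(\left(45 - \frac{46}{W}\right) \left(60 - 3\right) + 140\right) = 109 \left(\left(45 - \frac{46}{50}\right) \left(60 - 3\right) + 140\right) = 109 \left(\left(45 - \frac{23}{25}\right) 57 + 140\right) = 109 \left(\frac{1102}{25} \cdot 57 + 140\right) = 109 \left(\frac{62814}{25} + 140\right) = 109 \cdot \frac{66314}{25} = \frac{7228226}{25}$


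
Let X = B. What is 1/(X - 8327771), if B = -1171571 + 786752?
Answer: -1/8712590 ≈ -1.1478e-7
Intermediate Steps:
B = -384819
X = -384819
1/(X - 8327771) = 1/(-384819 - 8327771) = 1/(-8712590) = -1/8712590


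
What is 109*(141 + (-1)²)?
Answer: 15478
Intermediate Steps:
109*(141 + (-1)²) = 109*(141 + 1) = 109*142 = 15478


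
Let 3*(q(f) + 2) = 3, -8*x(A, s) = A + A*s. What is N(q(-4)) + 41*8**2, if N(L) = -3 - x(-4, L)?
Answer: 2621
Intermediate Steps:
x(A, s) = -A/8 - A*s/8 (x(A, s) = -(A + A*s)/8 = -A/8 - A*s/8)
q(f) = -1 (q(f) = -2 + (1/3)*3 = -2 + 1 = -1)
N(L) = -7/2 - L/2 (N(L) = -3 - (-1)*(-4)*(1 + L)/8 = -3 - (1/2 + L/2) = -3 + (-1/2 - L/2) = -7/2 - L/2)
N(q(-4)) + 41*8**2 = (-7/2 - 1/2*(-1)) + 41*8**2 = (-7/2 + 1/2) + 41*64 = -3 + 2624 = 2621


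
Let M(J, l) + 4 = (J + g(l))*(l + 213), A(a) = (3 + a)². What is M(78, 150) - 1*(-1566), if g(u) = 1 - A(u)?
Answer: -8467228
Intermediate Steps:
g(u) = 1 - (3 + u)²
M(J, l) = -4 + (213 + l)*(1 + J - (3 + l)²) (M(J, l) = -4 + (J + (1 - (3 + l)²))*(l + 213) = -4 + (1 + J - (3 + l)²)*(213 + l) = -4 + (213 + l)*(1 + J - (3 + l)²))
M(78, 150) - 1*(-1566) = (-1708 - 1*150³ - 1286*150 - 219*150² + 213*78 + 78*150) - 1*(-1566) = (-1708 - 1*3375000 - 192900 - 219*22500 + 16614 + 11700) + 1566 = (-1708 - 3375000 - 192900 - 4927500 + 16614 + 11700) + 1566 = -8468794 + 1566 = -8467228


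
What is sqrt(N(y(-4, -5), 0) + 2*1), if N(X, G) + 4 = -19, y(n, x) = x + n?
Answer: I*sqrt(21) ≈ 4.5826*I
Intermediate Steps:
y(n, x) = n + x
N(X, G) = -23 (N(X, G) = -4 - 19 = -23)
sqrt(N(y(-4, -5), 0) + 2*1) = sqrt(-23 + 2*1) = sqrt(-23 + 2) = sqrt(-21) = I*sqrt(21)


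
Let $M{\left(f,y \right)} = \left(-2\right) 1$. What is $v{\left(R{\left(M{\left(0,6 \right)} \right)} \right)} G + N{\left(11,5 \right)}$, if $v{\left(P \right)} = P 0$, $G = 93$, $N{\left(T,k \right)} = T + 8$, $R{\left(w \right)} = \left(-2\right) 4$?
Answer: $19$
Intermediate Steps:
$M{\left(f,y \right)} = -2$
$R{\left(w \right)} = -8$
$N{\left(T,k \right)} = 8 + T$
$v{\left(P \right)} = 0$
$v{\left(R{\left(M{\left(0,6 \right)} \right)} \right)} G + N{\left(11,5 \right)} = 0 \cdot 93 + \left(8 + 11\right) = 0 + 19 = 19$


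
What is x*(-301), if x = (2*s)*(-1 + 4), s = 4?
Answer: -7224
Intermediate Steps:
x = 24 (x = (2*4)*(-1 + 4) = 8*3 = 24)
x*(-301) = 24*(-301) = -7224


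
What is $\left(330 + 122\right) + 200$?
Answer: $652$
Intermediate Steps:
$\left(330 + 122\right) + 200 = 452 + 200 = 652$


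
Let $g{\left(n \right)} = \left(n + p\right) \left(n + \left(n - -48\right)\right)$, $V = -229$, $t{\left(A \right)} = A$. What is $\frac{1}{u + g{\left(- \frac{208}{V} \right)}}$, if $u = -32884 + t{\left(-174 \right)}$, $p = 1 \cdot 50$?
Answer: $- \frac{52441}{1600600114} \approx -3.2763 \cdot 10^{-5}$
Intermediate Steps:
$p = 50$
$u = -33058$ ($u = -32884 - 174 = -33058$)
$g{\left(n \right)} = \left(48 + 2 n\right) \left(50 + n\right)$ ($g{\left(n \right)} = \left(n + 50\right) \left(n + \left(n - -48\right)\right) = \left(50 + n\right) \left(n + \left(n + 48\right)\right) = \left(50 + n\right) \left(n + \left(48 + n\right)\right) = \left(50 + n\right) \left(48 + 2 n\right) = \left(48 + 2 n\right) \left(50 + n\right)$)
$\frac{1}{u + g{\left(- \frac{208}{V} \right)}} = \frac{1}{-33058 + \left(2400 + 2 \left(- \frac{208}{-229}\right)^{2} + 148 \left(- \frac{208}{-229}\right)\right)} = \frac{1}{-33058 + \left(2400 + 2 \left(\left(-208\right) \left(- \frac{1}{229}\right)\right)^{2} + 148 \left(\left(-208\right) \left(- \frac{1}{229}\right)\right)\right)} = \frac{1}{-33058 + \left(2400 + 2 \left(\frac{208}{229}\right)^{2} + 148 \cdot \frac{208}{229}\right)} = \frac{1}{-33058 + \left(2400 + 2 \cdot \frac{43264}{52441} + \frac{30784}{229}\right)} = \frac{1}{-33058 + \left(2400 + \frac{86528}{52441} + \frac{30784}{229}\right)} = \frac{1}{-33058 + \frac{132994464}{52441}} = \frac{1}{- \frac{1600600114}{52441}} = - \frac{52441}{1600600114}$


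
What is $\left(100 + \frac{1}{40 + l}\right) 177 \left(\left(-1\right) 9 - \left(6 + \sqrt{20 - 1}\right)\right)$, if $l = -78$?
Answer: $- \frac{10086345}{38} - \frac{672423 \sqrt{19}}{38} \approx -3.4256 \cdot 10^{5}$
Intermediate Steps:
$\left(100 + \frac{1}{40 + l}\right) 177 \left(\left(-1\right) 9 - \left(6 + \sqrt{20 - 1}\right)\right) = \left(100 + \frac{1}{40 - 78}\right) 177 \left(\left(-1\right) 9 - \left(6 + \sqrt{20 - 1}\right)\right) = \left(100 + \frac{1}{-38}\right) 177 \left(-9 - \left(6 + \sqrt{19}\right)\right) = \left(100 - \frac{1}{38}\right) 177 \left(-9 - \left(6 + \sqrt{19}\right)\right) = \frac{3799}{38} \cdot 177 \left(-15 - \sqrt{19}\right) = \frac{672423 \left(-15 - \sqrt{19}\right)}{38} = - \frac{10086345}{38} - \frac{672423 \sqrt{19}}{38}$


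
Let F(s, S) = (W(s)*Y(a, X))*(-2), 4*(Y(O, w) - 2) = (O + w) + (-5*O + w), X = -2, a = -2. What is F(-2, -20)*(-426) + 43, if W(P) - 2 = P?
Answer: 43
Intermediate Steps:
W(P) = 2 + P
Y(O, w) = 2 + w/2 - O (Y(O, w) = 2 + ((O + w) + (-5*O + w))/4 = 2 + ((O + w) + (w - 5*O))/4 = 2 + (-4*O + 2*w)/4 = 2 + (w/2 - O) = 2 + w/2 - O)
F(s, S) = -12 - 6*s (F(s, S) = ((2 + s)*(2 + (½)*(-2) - 1*(-2)))*(-2) = ((2 + s)*(2 - 1 + 2))*(-2) = ((2 + s)*3)*(-2) = (6 + 3*s)*(-2) = -12 - 6*s)
F(-2, -20)*(-426) + 43 = (-12 - 6*(-2))*(-426) + 43 = (-12 + 12)*(-426) + 43 = 0*(-426) + 43 = 0 + 43 = 43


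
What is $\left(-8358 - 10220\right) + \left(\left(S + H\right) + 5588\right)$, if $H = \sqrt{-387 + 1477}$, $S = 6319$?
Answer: $-6671 + \sqrt{1090} \approx -6638.0$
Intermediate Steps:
$H = \sqrt{1090} \approx 33.015$
$\left(-8358 - 10220\right) + \left(\left(S + H\right) + 5588\right) = \left(-8358 - 10220\right) + \left(\left(6319 + \sqrt{1090}\right) + 5588\right) = -18578 + \left(11907 + \sqrt{1090}\right) = -6671 + \sqrt{1090}$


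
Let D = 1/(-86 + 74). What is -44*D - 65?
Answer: -184/3 ≈ -61.333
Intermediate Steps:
D = -1/12 (D = 1/(-12) = -1/12 ≈ -0.083333)
-44*D - 65 = -44*(-1/12) - 65 = 11/3 - 65 = -184/3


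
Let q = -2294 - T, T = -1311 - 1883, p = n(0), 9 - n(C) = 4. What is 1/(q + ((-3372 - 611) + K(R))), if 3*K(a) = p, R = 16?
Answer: -3/9244 ≈ -0.00032453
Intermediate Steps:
n(C) = 5 (n(C) = 9 - 1*4 = 9 - 4 = 5)
p = 5
T = -3194
K(a) = 5/3 (K(a) = (⅓)*5 = 5/3)
q = 900 (q = -2294 - 1*(-3194) = -2294 + 3194 = 900)
1/(q + ((-3372 - 611) + K(R))) = 1/(900 + ((-3372 - 611) + 5/3)) = 1/(900 + (-3983 + 5/3)) = 1/(900 - 11944/3) = 1/(-9244/3) = -3/9244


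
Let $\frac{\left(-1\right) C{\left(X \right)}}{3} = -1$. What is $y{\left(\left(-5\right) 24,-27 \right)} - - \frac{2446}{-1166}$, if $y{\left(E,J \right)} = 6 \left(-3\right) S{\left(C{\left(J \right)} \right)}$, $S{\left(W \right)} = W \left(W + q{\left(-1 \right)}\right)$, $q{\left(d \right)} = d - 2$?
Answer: $- \frac{1223}{583} \approx -2.0978$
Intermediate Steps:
$q{\left(d \right)} = -2 + d$ ($q{\left(d \right)} = d - 2 = -2 + d$)
$C{\left(X \right)} = 3$ ($C{\left(X \right)} = \left(-3\right) \left(-1\right) = 3$)
$S{\left(W \right)} = W \left(-3 + W\right)$ ($S{\left(W \right)} = W \left(W - 3\right) = W \left(-3 + W\right)$)
$y{\left(E,J \right)} = 0$ ($y{\left(E,J \right)} = 6 \left(-3\right) 3 \left(-3 + 3\right) = - 18 \cdot 3 \cdot 0 = \left(-18\right) 0 = 0$)
$y{\left(\left(-5\right) 24,-27 \right)} - - \frac{2446}{-1166} = 0 - - \frac{2446}{-1166} = 0 - \left(-2446\right) \left(- \frac{1}{1166}\right) = 0 - \frac{1223}{583} = - \frac{1223}{583}$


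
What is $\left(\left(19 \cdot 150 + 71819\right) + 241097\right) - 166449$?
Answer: $149317$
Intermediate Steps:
$\left(\left(19 \cdot 150 + 71819\right) + 241097\right) - 166449 = \left(\left(2850 + 71819\right) + 241097\right) - 166449 = \left(74669 + 241097\right) - 166449 = 315766 - 166449 = 149317$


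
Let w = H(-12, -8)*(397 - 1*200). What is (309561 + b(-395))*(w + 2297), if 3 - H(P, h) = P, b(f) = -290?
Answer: 1624291292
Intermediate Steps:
H(P, h) = 3 - P
w = 2955 (w = (3 - 1*(-12))*(397 - 1*200) = (3 + 12)*(397 - 200) = 15*197 = 2955)
(309561 + b(-395))*(w + 2297) = (309561 - 290)*(2955 + 2297) = 309271*5252 = 1624291292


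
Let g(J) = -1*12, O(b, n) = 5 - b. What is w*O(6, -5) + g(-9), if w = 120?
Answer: -132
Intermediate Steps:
g(J) = -12
w*O(6, -5) + g(-9) = 120*(5 - 1*6) - 12 = 120*(5 - 6) - 12 = 120*(-1) - 12 = -120 - 12 = -132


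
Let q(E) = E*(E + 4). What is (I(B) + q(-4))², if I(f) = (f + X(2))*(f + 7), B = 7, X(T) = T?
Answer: 15876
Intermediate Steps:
I(f) = (2 + f)*(7 + f) (I(f) = (f + 2)*(f + 7) = (2 + f)*(7 + f))
q(E) = E*(4 + E)
(I(B) + q(-4))² = ((14 + 7² + 9*7) - 4*(4 - 4))² = ((14 + 49 + 63) - 4*0)² = (126 + 0)² = 126² = 15876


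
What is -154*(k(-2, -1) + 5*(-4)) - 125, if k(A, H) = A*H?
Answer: 2647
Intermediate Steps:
-154*(k(-2, -1) + 5*(-4)) - 125 = -154*(-2*(-1) + 5*(-4)) - 125 = -154*(2 - 20) - 125 = -154*(-18) - 125 = 2772 - 125 = 2647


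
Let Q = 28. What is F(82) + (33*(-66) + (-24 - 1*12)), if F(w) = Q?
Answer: -2186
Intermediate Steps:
F(w) = 28
F(82) + (33*(-66) + (-24 - 1*12)) = 28 + (33*(-66) + (-24 - 1*12)) = 28 + (-2178 + (-24 - 12)) = 28 + (-2178 - 36) = 28 - 2214 = -2186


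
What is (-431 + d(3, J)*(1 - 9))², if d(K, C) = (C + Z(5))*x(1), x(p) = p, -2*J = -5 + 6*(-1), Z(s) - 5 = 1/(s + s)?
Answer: 6651241/25 ≈ 2.6605e+5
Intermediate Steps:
Z(s) = 5 + 1/(2*s) (Z(s) = 5 + 1/(s + s) = 5 + 1/(2*s))
J = 11/2 (J = -(-5 + 6*(-1))/2 = -(-5 - 6)/2 = -½*(-11) = 11/2 ≈ 5.5000)
d(K, C) = 51/10 + C (d(K, C) = (C + (5 + (½)/5))*1 = (C + (5 + (½)*(⅕)))*1 = (C + (5 + ⅒))*1 = (C + 51/10)*1 = (51/10 + C)*1 = 51/10 + C)
(-431 + d(3, J)*(1 - 9))² = (-431 + (51/10 + 11/2)*(1 - 9))² = (-431 + (53/5)*(-8))² = (-431 - 424/5)² = (-2579/5)² = 6651241/25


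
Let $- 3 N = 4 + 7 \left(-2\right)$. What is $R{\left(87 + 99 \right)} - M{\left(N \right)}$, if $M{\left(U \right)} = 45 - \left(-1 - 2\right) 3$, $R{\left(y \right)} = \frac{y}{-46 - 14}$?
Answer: $- \frac{571}{10} \approx -57.1$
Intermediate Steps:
$R{\left(y \right)} = - \frac{y}{60}$ ($R{\left(y \right)} = \frac{y}{-60} = y \left(- \frac{1}{60}\right) = - \frac{y}{60}$)
$N = \frac{10}{3}$ ($N = - \frac{4 + 7 \left(-2\right)}{3} = - \frac{4 - 14}{3} = \left(- \frac{1}{3}\right) \left(-10\right) = \frac{10}{3} \approx 3.3333$)
$M{\left(U \right)} = 54$ ($M{\left(U \right)} = 45 - \left(-3\right) 3 = 45 - -9 = 45 + 9 = 54$)
$R{\left(87 + 99 \right)} - M{\left(N \right)} = - \frac{87 + 99}{60} - 54 = \left(- \frac{1}{60}\right) 186 - 54 = - \frac{31}{10} - 54 = - \frac{571}{10}$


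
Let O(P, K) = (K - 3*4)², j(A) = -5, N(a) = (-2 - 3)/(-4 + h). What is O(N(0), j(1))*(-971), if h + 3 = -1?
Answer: -280619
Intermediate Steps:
h = -4 (h = -3 - 1 = -4)
N(a) = 5/8 (N(a) = (-2 - 3)/(-4 - 4) = -5/(-8) = -5*(-⅛) = 5/8)
O(P, K) = (-12 + K)² (O(P, K) = (K - 12)² = (-12 + K)²)
O(N(0), j(1))*(-971) = (-12 - 5)²*(-971) = (-17)²*(-971) = 289*(-971) = -280619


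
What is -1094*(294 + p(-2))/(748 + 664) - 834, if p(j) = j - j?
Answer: -374811/353 ≈ -1061.8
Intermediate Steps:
p(j) = 0
-1094*(294 + p(-2))/(748 + 664) - 834 = -1094*(294 + 0)/(748 + 664) - 834 = -321636/1412 - 834 = -1094*147/706 - 834 = -80409/353 - 834 = -374811/353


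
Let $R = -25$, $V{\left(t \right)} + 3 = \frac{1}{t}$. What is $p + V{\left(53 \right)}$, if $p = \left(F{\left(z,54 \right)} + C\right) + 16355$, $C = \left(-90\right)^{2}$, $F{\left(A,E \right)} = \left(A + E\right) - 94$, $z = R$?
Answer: $\frac{1292512}{53} \approx 24387.0$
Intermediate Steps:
$V{\left(t \right)} = -3 + \frac{1}{t}$
$z = -25$
$F{\left(A,E \right)} = -94 + A + E$
$C = 8100$
$p = 24390$ ($p = \left(\left(-94 - 25 + 54\right) + 8100\right) + 16355 = \left(-65 + 8100\right) + 16355 = 8035 + 16355 = 24390$)
$p + V{\left(53 \right)} = 24390 - \left(3 - \frac{1}{53}\right) = 24390 + \left(-3 + \frac{1}{53}\right) = 24390 - \frac{158}{53} = \frac{1292512}{53}$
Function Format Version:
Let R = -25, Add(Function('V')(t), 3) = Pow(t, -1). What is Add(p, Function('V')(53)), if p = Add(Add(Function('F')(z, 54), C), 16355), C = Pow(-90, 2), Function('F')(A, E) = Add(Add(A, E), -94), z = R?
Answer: Rational(1292512, 53) ≈ 24387.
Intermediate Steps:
Function('V')(t) = Add(-3, Pow(t, -1))
z = -25
Function('F')(A, E) = Add(-94, A, E)
C = 8100
p = 24390 (p = Add(Add(Add(-94, -25, 54), 8100), 16355) = Add(Add(-65, 8100), 16355) = Add(8035, 16355) = 24390)
Add(p, Function('V')(53)) = Add(24390, Add(-3, Pow(53, -1))) = Add(24390, Add(-3, Rational(1, 53))) = Add(24390, Rational(-158, 53)) = Rational(1292512, 53)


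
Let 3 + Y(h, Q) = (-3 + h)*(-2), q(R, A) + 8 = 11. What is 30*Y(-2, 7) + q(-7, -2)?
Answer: 213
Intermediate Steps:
q(R, A) = 3 (q(R, A) = -8 + 11 = 3)
Y(h, Q) = 3 - 2*h (Y(h, Q) = -3 + (-3 + h)*(-2) = -3 + (6 - 2*h) = 3 - 2*h)
30*Y(-2, 7) + q(-7, -2) = 30*(3 - 2*(-2)) + 3 = 30*(3 + 4) + 3 = 30*7 + 3 = 210 + 3 = 213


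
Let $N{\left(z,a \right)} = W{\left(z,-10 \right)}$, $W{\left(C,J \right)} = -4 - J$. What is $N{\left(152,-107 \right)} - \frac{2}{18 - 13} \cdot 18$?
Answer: $- \frac{6}{5} \approx -1.2$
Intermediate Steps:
$N{\left(z,a \right)} = 6$ ($N{\left(z,a \right)} = -4 - -10 = -4 + 10 = 6$)
$N{\left(152,-107 \right)} - \frac{2}{18 - 13} \cdot 18 = 6 - \frac{2}{18 - 13} \cdot 18 = 6 - \frac{2}{5} \cdot 18 = 6 - \frac{36}{5} = - \frac{6}{5}$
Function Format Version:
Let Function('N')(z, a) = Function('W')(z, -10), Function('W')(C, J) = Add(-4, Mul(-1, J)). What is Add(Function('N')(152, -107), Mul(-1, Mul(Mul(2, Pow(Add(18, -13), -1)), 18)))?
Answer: Rational(-6, 5) ≈ -1.2000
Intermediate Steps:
Function('N')(z, a) = 6 (Function('N')(z, a) = Add(-4, Mul(-1, -10)) = Add(-4, 10) = 6)
Add(Function('N')(152, -107), Mul(-1, Mul(Mul(2, Pow(Add(18, -13), -1)), 18))) = Add(6, Mul(-1, Mul(Mul(2, Pow(Add(18, -13), -1)), 18))) = Add(6, Mul(-1, Mul(Mul(2, Pow(5, -1)), 18))) = Add(6, Mul(-1, Mul(Mul(2, Rational(1, 5)), 18))) = Add(6, Mul(-1, Mul(Rational(2, 5), 18))) = Add(6, Mul(-1, Rational(36, 5))) = Add(6, Rational(-36, 5)) = Rational(-6, 5)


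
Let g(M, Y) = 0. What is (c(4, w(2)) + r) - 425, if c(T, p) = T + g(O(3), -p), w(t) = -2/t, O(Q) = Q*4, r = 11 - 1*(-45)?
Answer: -365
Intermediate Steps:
r = 56 (r = 11 + 45 = 56)
O(Q) = 4*Q
c(T, p) = T (c(T, p) = T + 0 = T)
(c(4, w(2)) + r) - 425 = (4 + 56) - 425 = 60 - 425 = -365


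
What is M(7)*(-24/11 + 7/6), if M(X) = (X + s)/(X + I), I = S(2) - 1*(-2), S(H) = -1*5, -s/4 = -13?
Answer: -3953/264 ≈ -14.973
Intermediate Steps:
s = 52 (s = -4*(-13) = 52)
S(H) = -5
I = -3 (I = -5 - 1*(-2) = -5 + 2 = -3)
M(X) = (52 + X)/(-3 + X) (M(X) = (X + 52)/(X - 3) = (52 + X)/(-3 + X))
M(7)*(-24/11 + 7/6) = ((52 + 7)/(-3 + 7))*(-24/11 + 7/6) = (59/4)*(-24*1/11 + 7*(⅙)) = ((¼)*59)*(-24/11 + 7/6) = (59/4)*(-67/66) = -3953/264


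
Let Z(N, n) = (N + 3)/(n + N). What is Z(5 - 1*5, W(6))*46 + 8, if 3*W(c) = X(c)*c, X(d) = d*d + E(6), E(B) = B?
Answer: 135/14 ≈ 9.6429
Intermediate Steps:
X(d) = 6 + d**2 (X(d) = d*d + 6 = d**2 + 6 = 6 + d**2)
W(c) = c*(6 + c**2)/3 (W(c) = ((6 + c**2)*c)/3 = (c*(6 + c**2))/3 = c*(6 + c**2)/3)
Z(N, n) = (3 + N)/(N + n)
Z(5 - 1*5, W(6))*46 + 8 = ((3 + (5 - 1*5))/((5 - 1*5) + (1/3)*6*(6 + 6**2)))*46 + 8 = ((3 + (5 - 5))/((5 - 5) + (1/3)*6*(6 + 36)))*46 + 8 = ((3 + 0)/(0 + (1/3)*6*42))*46 + 8 = (3/(0 + 84))*46 + 8 = (3/84)*46 + 8 = ((1/84)*3)*46 + 8 = (1/28)*46 + 8 = 23/14 + 8 = 135/14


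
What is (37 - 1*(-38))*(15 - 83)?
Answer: -5100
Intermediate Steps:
(37 - 1*(-38))*(15 - 83) = (37 + 38)*(-68) = 75*(-68) = -5100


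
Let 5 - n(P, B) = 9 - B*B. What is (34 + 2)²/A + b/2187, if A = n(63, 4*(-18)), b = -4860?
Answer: -22984/11655 ≈ -1.9720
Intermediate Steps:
n(P, B) = -4 + B² (n(P, B) = 5 - (9 - B*B) = 5 - (9 - B²) = 5 + (-9 + B²) = -4 + B²)
A = 5180 (A = -4 + (4*(-18))² = -4 + (-72)² = -4 + 5184 = 5180)
(34 + 2)²/A + b/2187 = (34 + 2)²/5180 - 4860/2187 = 36²*(1/5180) - 4860*1/2187 = 1296*(1/5180) - 20/9 = 324/1295 - 20/9 = -22984/11655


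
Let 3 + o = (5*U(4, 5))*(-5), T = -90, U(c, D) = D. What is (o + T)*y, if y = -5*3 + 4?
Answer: 2398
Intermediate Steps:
o = -128 (o = -3 + (5*5)*(-5) = -3 + 25*(-5) = -3 - 125 = -128)
y = -11 (y = -15 + 4 = -11)
(o + T)*y = (-128 - 90)*(-11) = -218*(-11) = 2398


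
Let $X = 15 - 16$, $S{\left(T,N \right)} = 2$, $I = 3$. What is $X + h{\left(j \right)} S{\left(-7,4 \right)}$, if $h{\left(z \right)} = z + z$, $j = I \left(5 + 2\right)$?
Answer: $83$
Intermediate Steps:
$X = -1$
$j = 21$ ($j = 3 \left(5 + 2\right) = 3 \cdot 7 = 21$)
$h{\left(z \right)} = 2 z$
$X + h{\left(j \right)} S{\left(-7,4 \right)} = -1 + 2 \cdot 21 \cdot 2 = -1 + 42 \cdot 2 = -1 + 84 = 83$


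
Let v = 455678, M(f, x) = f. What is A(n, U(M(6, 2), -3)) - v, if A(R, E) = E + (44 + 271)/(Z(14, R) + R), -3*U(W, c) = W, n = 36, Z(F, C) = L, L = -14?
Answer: -10024645/22 ≈ -4.5567e+5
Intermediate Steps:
Z(F, C) = -14
U(W, c) = -W/3
A(R, E) = E + 315/(-14 + R) (A(R, E) = E + (44 + 271)/(-14 + R) = E + 315/(-14 + R))
A(n, U(M(6, 2), -3)) - v = (315 - (-14)*6/3 - ⅓*6*36)/(-14 + 36) - 1*455678 = (315 - 14*(-2) - 2*36)/22 - 455678 = (315 + 28 - 72)/22 - 455678 = (1/22)*271 - 455678 = 271/22 - 455678 = -10024645/22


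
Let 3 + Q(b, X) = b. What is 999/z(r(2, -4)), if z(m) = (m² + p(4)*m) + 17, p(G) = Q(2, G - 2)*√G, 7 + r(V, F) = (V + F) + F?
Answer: 999/212 ≈ 4.7123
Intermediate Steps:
Q(b, X) = -3 + b
r(V, F) = -7 + V + 2*F (r(V, F) = -7 + ((V + F) + F) = -7 + ((F + V) + F) = -7 + (V + 2*F) = -7 + V + 2*F)
p(G) = -√G (p(G) = (-3 + 2)*√G = -√G)
z(m) = 17 + m² - 2*m (z(m) = (m² + (-√4)*m) + 17 = (m² + (-1*2)*m) + 17 = (m² - 2*m) + 17 = 17 + m² - 2*m)
999/z(r(2, -4)) = 999/(17 + (-7 + 2 + 2*(-4))² - 2*(-7 + 2 + 2*(-4))) = 999/(17 + (-7 + 2 - 8)² - 2*(-7 + 2 - 8)) = 999/(17 + (-13)² - 2*(-13)) = 999/(17 + 169 + 26) = 999/212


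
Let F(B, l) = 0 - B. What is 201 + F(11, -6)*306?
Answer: -3165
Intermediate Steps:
F(B, l) = -B
201 + F(11, -6)*306 = 201 - 1*11*306 = 201 - 11*306 = 201 - 3366 = -3165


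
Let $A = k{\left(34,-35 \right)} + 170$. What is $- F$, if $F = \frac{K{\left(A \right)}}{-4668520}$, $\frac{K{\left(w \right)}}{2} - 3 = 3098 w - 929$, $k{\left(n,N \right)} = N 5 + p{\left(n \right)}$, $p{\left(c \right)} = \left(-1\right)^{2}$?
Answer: $- \frac{6659}{1167130} \approx -0.0057054$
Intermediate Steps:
$p{\left(c \right)} = 1$
$k{\left(n,N \right)} = 1 + 5 N$ ($k{\left(n,N \right)} = N 5 + 1 = 5 N + 1 = 1 + 5 N$)
$A = -4$ ($A = \left(1 + 5 \left(-35\right)\right) + 170 = \left(1 - 175\right) + 170 = -174 + 170 = -4$)
$K{\left(w \right)} = -1852 + 6196 w$ ($K{\left(w \right)} = 6 + 2 \left(3098 w - 929\right) = 6 + 2 \left(-929 + 3098 w\right) = 6 + \left(-1858 + 6196 w\right) = -1852 + 6196 w$)
$F = \frac{6659}{1167130}$ ($F = \frac{-1852 + 6196 \left(-4\right)}{-4668520} = \left(-1852 - 24784\right) \left(- \frac{1}{4668520}\right) = \left(-26636\right) \left(- \frac{1}{4668520}\right) = \frac{6659}{1167130} \approx 0.0057054$)
$- F = \left(-1\right) \frac{6659}{1167130} = - \frac{6659}{1167130}$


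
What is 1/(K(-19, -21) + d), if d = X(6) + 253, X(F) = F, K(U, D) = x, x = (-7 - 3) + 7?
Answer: 1/256 ≈ 0.0039063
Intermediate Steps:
x = -3 (x = -10 + 7 = -3)
K(U, D) = -3
d = 259 (d = 6 + 253 = 259)
1/(K(-19, -21) + d) = 1/(-3 + 259) = 1/256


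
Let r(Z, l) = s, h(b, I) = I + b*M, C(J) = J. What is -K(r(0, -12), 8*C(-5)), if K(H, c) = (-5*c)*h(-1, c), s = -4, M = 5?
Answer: 9000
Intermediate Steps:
h(b, I) = I + 5*b (h(b, I) = I + b*5 = I + 5*b)
r(Z, l) = -4
K(H, c) = -5*c*(-5 + c) (K(H, c) = (-5*c)*(c + 5*(-1)) = (-5*c)*(c - 5) = (-5*c)*(-5 + c) = -5*c*(-5 + c))
-K(r(0, -12), 8*C(-5)) = -5*8*(-5)*(5 - 8*(-5)) = -5*(-40)*(5 - 1*(-40)) = -5*(-40)*(5 + 40) = -5*(-40)*45 = -1*(-9000) = 9000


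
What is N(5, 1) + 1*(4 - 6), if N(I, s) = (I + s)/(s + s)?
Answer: 1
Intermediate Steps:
N(I, s) = (I + s)/(2*s) (N(I, s) = (I + s)/((2*s)) = (I + s)*(1/(2*s)) = (I + s)/(2*s))
N(5, 1) + 1*(4 - 6) = (1/2)*(5 + 1)/1 + 1*(4 - 6) = (1/2)*1*6 + 1*(-2) = 3 - 2 = 1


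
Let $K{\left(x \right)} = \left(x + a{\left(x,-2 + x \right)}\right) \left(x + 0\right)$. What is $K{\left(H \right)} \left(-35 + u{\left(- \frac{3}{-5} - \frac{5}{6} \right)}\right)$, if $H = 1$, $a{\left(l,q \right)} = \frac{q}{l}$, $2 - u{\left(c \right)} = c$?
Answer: $0$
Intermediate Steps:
$u{\left(c \right)} = 2 - c$
$K{\left(x \right)} = x \left(x + \frac{-2 + x}{x}\right)$ ($K{\left(x \right)} = \left(x + \frac{-2 + x}{x}\right) \left(x + 0\right) = \left(x + \frac{-2 + x}{x}\right) x = x \left(x + \frac{-2 + x}{x}\right)$)
$K{\left(H \right)} \left(-35 + u{\left(- \frac{3}{-5} - \frac{5}{6} \right)}\right) = \left(-2 + 1 + 1^{2}\right) \left(-35 - \left(-2 - \frac{5}{6} + \frac{3}{5}\right)\right) = \left(-2 + 1 + 1\right) \left(-35 - \left(-2 - \frac{5}{6} + \frac{3}{5}\right)\right) = 0 \left(-35 + \left(2 - \left(\frac{3}{5} - \frac{5}{6}\right)\right)\right) = 0 \left(-35 + \left(2 - - \frac{7}{30}\right)\right) = 0 \left(-35 + \left(2 + \frac{7}{30}\right)\right) = 0 \left(-35 + \frac{67}{30}\right) = 0 \left(- \frac{983}{30}\right) = 0$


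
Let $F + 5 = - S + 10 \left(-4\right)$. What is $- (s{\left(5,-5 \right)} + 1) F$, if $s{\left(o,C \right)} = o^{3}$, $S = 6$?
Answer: $6426$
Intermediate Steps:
$F = -51$ ($F = -5 + \left(\left(-1\right) 6 + 10 \left(-4\right)\right) = -5 - 46 = -51$)
$- (s{\left(5,-5 \right)} + 1) F = - (5^{3} + 1) \left(-51\right) = - (125 + 1) \left(-51\right) = \left(-1\right) 126 \left(-51\right) = \left(-126\right) \left(-51\right) = 6426$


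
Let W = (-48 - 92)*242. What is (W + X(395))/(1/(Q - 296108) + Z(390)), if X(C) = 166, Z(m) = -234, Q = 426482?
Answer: 4395429036/30507515 ≈ 144.08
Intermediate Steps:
W = -33880 (W = -140*242 = -33880)
(W + X(395))/(1/(Q - 296108) + Z(390)) = (-33880 + 166)/(1/(426482 - 296108) - 234) = -33714/(1/130374 - 234) = -33714/(-30507515/130374) = -33714*(-130374/30507515) = 4395429036/30507515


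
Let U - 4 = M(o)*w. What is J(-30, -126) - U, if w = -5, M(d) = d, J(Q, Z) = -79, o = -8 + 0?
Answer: -123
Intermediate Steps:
o = -8
U = 44 (U = 4 - 8*(-5) = 4 + 40 = 44)
J(-30, -126) - U = -79 - 1*44 = -79 - 44 = -123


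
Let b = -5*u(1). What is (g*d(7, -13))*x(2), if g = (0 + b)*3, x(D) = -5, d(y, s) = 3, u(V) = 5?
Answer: 1125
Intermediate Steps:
b = -25 (b = -5*5 = -25)
g = -75 (g = (0 - 25)*3 = -25*3 = -75)
(g*d(7, -13))*x(2) = -75*3*(-5) = -225*(-5) = 1125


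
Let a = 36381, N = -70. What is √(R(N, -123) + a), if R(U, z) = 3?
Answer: 4*√2274 ≈ 190.75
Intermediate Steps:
√(R(N, -123) + a) = √(3 + 36381) = √36384 = 4*√2274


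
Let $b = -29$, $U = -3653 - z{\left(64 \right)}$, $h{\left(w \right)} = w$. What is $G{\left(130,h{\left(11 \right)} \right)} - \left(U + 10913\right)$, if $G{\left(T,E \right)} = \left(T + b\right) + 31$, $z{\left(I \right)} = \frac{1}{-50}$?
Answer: $- \frac{356401}{50} \approx -7128.0$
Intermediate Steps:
$z{\left(I \right)} = - \frac{1}{50}$
$U = - \frac{182649}{50}$ ($U = -3653 - - \frac{1}{50} = -3653 + \frac{1}{50} = - \frac{182649}{50} \approx -3653.0$)
$G{\left(T,E \right)} = 2 + T$ ($G{\left(T,E \right)} = \left(T - 29\right) + 31 = \left(-29 + T\right) + 31 = 2 + T$)
$G{\left(130,h{\left(11 \right)} \right)} - \left(U + 10913\right) = \left(2 + 130\right) - \left(- \frac{182649}{50} + 10913\right) = 132 - \frac{363001}{50} = - \frac{356401}{50}$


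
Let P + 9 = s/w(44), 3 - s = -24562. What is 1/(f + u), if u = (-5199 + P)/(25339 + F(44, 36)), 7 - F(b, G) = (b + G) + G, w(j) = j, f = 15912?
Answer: 1110120/17664024853 ≈ 6.2846e-5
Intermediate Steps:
s = 24565 (s = 3 - 1*(-24562) = 3 + 24562 = 24565)
F(b, G) = 7 - b - 2*G (F(b, G) = 7 - ((b + G) + G) = 7 - ((G + b) + G) = 7 - (b + 2*G) = 7 + (-b - 2*G) = 7 - b - 2*G)
P = 24169/44 (P = -9 + 24565/44 = 24169/44 ≈ 549.29)
u = -204587/1110120 (u = (-5199 + 24169/44)/(25339 + (7 - 1*44 - 2*36)) = -204587/(44*(25339 + (7 - 44 - 72))) = -204587/(44*(25339 - 109)) = -204587/44/25230 = -204587/44*1/25230 = -204587/1110120 ≈ -0.18429)
1/(f + u) = 1/(15912 - 204587/1110120) = 1/(17664024853/1110120) = 1110120/17664024853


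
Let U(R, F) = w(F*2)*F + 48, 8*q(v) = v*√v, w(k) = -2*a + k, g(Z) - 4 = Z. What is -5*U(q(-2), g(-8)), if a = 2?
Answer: -480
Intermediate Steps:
g(Z) = 4 + Z
w(k) = -4 + k (w(k) = -2*2 + k = -4 + k)
q(v) = v^(3/2)/8 (q(v) = (v*√v)/8 = v^(3/2)/8)
U(R, F) = 48 + F*(-4 + 2*F) (U(R, F) = (-4 + F*2)*F + 48 = (-4 + 2*F)*F + 48 = F*(-4 + 2*F) + 48 = 48 + F*(-4 + 2*F))
-5*U(q(-2), g(-8)) = -5*(48 + 2*(4 - 8)*(-2 + (4 - 8))) = -5*(48 + 2*(-4)*(-2 - 4)) = -5*(48 + 2*(-4)*(-6)) = -5*(48 + 48) = -5*96 = -480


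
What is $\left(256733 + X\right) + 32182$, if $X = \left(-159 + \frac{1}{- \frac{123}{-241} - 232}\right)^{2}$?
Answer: $\frac{977911840063579}{3112412521} \approx 3.142 \cdot 10^{5}$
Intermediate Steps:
$X = \frac{78689176558864}{3112412521}$ ($X = \left(-159 + \frac{1}{\left(-123\right) \left(- \frac{1}{241}\right) - 232}\right)^{2} = \left(-159 + \frac{1}{\frac{123}{241} - 232}\right)^{2} = \left(-159 + \frac{1}{- \frac{55789}{241}}\right)^{2} = \left(-159 - \frac{241}{55789}\right)^{2} = \left(- \frac{8870692}{55789}\right)^{2} = \frac{78689176558864}{3112412521} \approx 25282.0$)
$\left(256733 + X\right) + 32182 = \left(256733 + \frac{78689176558864}{3112412521}\right) + 32182 = \frac{877748180312757}{3112412521} + 32182 = \frac{977911840063579}{3112412521}$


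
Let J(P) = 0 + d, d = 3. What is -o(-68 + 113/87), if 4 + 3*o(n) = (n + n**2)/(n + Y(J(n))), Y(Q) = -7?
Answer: 1264333/59769 ≈ 21.154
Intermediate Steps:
J(P) = 3 (J(P) = 0 + 3 = 3)
o(n) = -4/3 + (n + n**2)/(3*(-7 + n)) (o(n) = -4/3 + ((n + n**2)/(n - 7))/3 = -4/3 + ((n + n**2)/(-7 + n))/3 = -4/3 + (n + n**2)/(3*(-7 + n)))
-o(-68 + 113/87) = -(28 + (-68 + 113/87)**2 - 3*(-68 + 113/87))/(3*(-7 + (-68 + 113/87))) = -(28 + (-5803/87)**2 - 3*(-5803/87))/(3*(-7 - 5803/87)) = -(28 + 33674809/7569 + 5803/29)/(3*(-6412/87)) = -(-87)*35401324/(3*6412*7569) = -1*(-1264333/59769) = 1264333/59769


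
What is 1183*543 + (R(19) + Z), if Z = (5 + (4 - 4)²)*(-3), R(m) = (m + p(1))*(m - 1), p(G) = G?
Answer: 642714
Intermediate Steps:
R(m) = (1 + m)*(-1 + m) (R(m) = (m + 1)*(m - 1) = (1 + m)*(-1 + m))
Z = -15 (Z = (5 + 0²)*(-3) = (5 + 0)*(-3) = 5*(-3) = -15)
1183*543 + (R(19) + Z) = 1183*543 + ((-1 + 19²) - 15) = 642369 + ((-1 + 361) - 15) = 642369 + (360 - 15) = 642369 + 345 = 642714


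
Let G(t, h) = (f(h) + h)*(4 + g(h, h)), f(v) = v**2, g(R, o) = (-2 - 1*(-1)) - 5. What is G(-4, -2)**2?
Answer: 16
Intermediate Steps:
g(R, o) = -6 (g(R, o) = (-2 + 1) - 5 = -1 - 5 = -6)
G(t, h) = -2*h - 2*h**2 (G(t, h) = (h**2 + h)*(4 - 6) = (h + h**2)*(-2) = -2*h - 2*h**2)
G(-4, -2)**2 = (2*(-2)*(-1 - 1*(-2)))**2 = (2*(-2)*(-1 + 2))**2 = (2*(-2)*1)**2 = (-4)**2 = 16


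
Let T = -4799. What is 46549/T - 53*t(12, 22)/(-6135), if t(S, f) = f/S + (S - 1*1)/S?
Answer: -1139514643/117767460 ≈ -9.6760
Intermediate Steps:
t(S, f) = f/S + (-1 + S)/S (t(S, f) = f/S + (S - 1)/S = f/S + (-1 + S)/S)
46549/T - 53*t(12, 22)/(-6135) = 46549/(-4799) - 53*(-1 + 12 + 22)/12/(-6135) = 46549*(-1/4799) - 53*33/12*(-1/6135) = -46549/4799 - 53*11/4*(-1/6135) = -46549/4799 - 583/4*(-1/6135) = -46549/4799 + 583/24540 = -1139514643/117767460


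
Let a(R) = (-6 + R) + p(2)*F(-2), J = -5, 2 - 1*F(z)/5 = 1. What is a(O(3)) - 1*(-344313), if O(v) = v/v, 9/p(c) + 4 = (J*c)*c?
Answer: 2754449/8 ≈ 3.4431e+5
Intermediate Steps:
F(z) = 5 (F(z) = 10 - 5*1 = 10 - 5 = 5)
p(c) = 9/(-4 - 5*c²) (p(c) = 9/(-4 + (-5*c)*c) = 9/(-4 - 5*c²))
O(v) = 1
a(R) = -63/8 + R (a(R) = (-6 + R) - 9/(4 + 5*2²)*5 = (-6 + R) - 9/(4 + 5*4)*5 = (-6 + R) - 9/(4 + 20)*5 = (-6 + R) - 9/24*5 = (-6 + R) - 9*1/24*5 = (-6 + R) - 3/8*5 = (-6 + R) - 15/8 = -63/8 + R)
a(O(3)) - 1*(-344313) = (-63/8 + 1) - 1*(-344313) = -55/8 + 344313 = 2754449/8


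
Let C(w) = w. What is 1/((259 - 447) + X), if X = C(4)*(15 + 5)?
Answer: -1/108 ≈ -0.0092593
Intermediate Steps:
X = 80 (X = 4*(15 + 5) = 4*20 = 80)
1/((259 - 447) + X) = 1/((259 - 447) + 80) = 1/(-188 + 80) = 1/(-108) = -1/108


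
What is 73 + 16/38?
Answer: 1395/19 ≈ 73.421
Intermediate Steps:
73 + 16/38 = 73 + (1/38)*16 = 73 + 8/19 = 1395/19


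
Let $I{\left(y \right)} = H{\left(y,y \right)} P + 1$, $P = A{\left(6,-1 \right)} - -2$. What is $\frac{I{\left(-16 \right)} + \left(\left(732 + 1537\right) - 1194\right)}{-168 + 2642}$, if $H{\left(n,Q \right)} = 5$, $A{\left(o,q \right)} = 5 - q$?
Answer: $\frac{558}{1237} \approx 0.45109$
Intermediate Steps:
$P = 8$ ($P = \left(5 - -1\right) - -2 = \left(5 + 1\right) + 2 = 6 + 2 = 8$)
$I{\left(y \right)} = 41$ ($I{\left(y \right)} = 5 \cdot 8 + 1 = 40 + 1 = 41$)
$\frac{I{\left(-16 \right)} + \left(\left(732 + 1537\right) - 1194\right)}{-168 + 2642} = \frac{41 + \left(\left(732 + 1537\right) - 1194\right)}{-168 + 2642} = \frac{41 + \left(2269 - 1194\right)}{2474} = \left(41 + 1075\right) \frac{1}{2474} = 1116 \cdot \frac{1}{2474} = \frac{558}{1237}$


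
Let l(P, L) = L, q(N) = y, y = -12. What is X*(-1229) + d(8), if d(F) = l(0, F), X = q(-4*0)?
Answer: 14756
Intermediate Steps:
q(N) = -12
X = -12
d(F) = F
X*(-1229) + d(8) = -12*(-1229) + 8 = 14748 + 8 = 14756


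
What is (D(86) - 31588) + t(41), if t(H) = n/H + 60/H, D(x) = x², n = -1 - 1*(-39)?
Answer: -991774/41 ≈ -24190.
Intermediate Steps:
n = 38 (n = -1 + 39 = 38)
t(H) = 98/H (t(H) = 38/H + 60/H = 98/H)
(D(86) - 31588) + t(41) = (86² - 31588) + 98/41 = (7396 - 31588) + 98*(1/41) = -24192 + 98/41 = -991774/41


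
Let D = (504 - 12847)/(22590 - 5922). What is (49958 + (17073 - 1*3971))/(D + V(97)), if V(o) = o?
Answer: 1051084080/1604453 ≈ 655.10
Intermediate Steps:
D = -12343/16668 ≈ -0.74052
(49958 + (17073 - 1*3971))/(D + V(97)) = (49958 + (17073 - 1*3971))/(-12343/16668 + 97) = (49958 + (17073 - 3971))/(1604453/16668) = (49958 + 13102)*(16668/1604453) = 63060*(16668/1604453) = 1051084080/1604453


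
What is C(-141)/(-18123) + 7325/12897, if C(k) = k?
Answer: 44856484/77910777 ≈ 0.57574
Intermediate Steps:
C(-141)/(-18123) + 7325/12897 = -141/(-18123) + 7325/12897 = -141*(-1/18123) + 7325*(1/12897) = 47/6041 + 7325/12897 = 44856484/77910777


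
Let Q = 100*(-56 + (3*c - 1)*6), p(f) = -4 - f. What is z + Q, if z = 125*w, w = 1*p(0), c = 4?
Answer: 500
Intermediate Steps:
w = -4 (w = 1*(-4 - 1*0) = 1*(-4 + 0) = 1*(-4) = -4)
z = -500 (z = 125*(-4) = -500)
Q = 1000 (Q = 100*(-56 + (3*4 - 1)*6) = 100*(-56 + (12 - 1)*6) = 100*(-56 + 11*6) = 100*(-56 + 66) = 100*10 = 1000)
z + Q = -500 + 1000 = 500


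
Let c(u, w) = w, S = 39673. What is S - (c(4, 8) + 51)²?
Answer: 36192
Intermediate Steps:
S - (c(4, 8) + 51)² = 39673 - (8 + 51)² = 39673 - 1*59² = 39673 - 1*3481 = 39673 - 3481 = 36192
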